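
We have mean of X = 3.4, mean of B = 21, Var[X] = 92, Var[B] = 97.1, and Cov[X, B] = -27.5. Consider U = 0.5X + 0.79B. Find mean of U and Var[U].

mean of U = 18.29, Var[U] = 61.87511

mean of U = 0.5·mean of X + 0.79·mean of B = 0.5·3.4 + 0.79·21 = 18.29.
Var[U] = a²·Var[X] + b²·Var[B] + 2ab·Cov[X, B] with a = 0.5, b = 0.79.
= 0.5²·92 + 0.79²·97.1 + 2·0.5·0.79·(-27.5)
= 23 + 60.60011 + (-21.725) = 61.87511.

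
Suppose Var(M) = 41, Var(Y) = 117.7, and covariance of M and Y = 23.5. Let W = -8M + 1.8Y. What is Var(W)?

Var(W) = 2328.548

Var(W) = a²·Var(M) + b²·Var(Y) + 2ab·covariance of M and Y with a = -8, b = 1.8.
= (-8)²·41 + 1.8²·117.7 + 2·(-8)·1.8·23.5
= 2624 + 381.348 + (-676.8) = 2328.548.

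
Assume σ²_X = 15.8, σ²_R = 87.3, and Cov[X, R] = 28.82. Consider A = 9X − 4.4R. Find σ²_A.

σ²_A = 687.384

σ²_A = a²·σ²_X + b²·σ²_R + 2ab·Cov[X, R] with a = 9, b = -4.4.
= 9²·15.8 + (-4.4)²·87.3 + 2·9·(-4.4)·28.82
= 1279.8 + 1690.128 + (-2282.544) = 687.384.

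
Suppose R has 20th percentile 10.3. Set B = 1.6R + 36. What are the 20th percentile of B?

Since a = 1.6 > 0 the transformation is increasing, so the 20th percentile of B = a·(P_{20} of R) + b = 1.6·10.3 + 36 = 52.48.

20th percentile of B = 52.48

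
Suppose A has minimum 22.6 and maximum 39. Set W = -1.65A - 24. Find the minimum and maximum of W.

min(W) = -88.35, max(W) = -61.29

a = -1.65 < 0, so order reverses: min(W) = a·max(A)+b = (-1.65)·39 + (-24) = -88.35; max(W) = a·min(A)+b = (-1.65)·22.6 + (-24) = -61.29.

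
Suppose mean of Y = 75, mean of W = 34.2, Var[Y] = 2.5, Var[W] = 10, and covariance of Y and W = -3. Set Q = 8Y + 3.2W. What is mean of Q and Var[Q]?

mean of Q = 8·mean of Y + 3.2·mean of W = 8·75 + 3.2·34.2 = 709.44.
Var[Q] = a²·Var[Y] + b²·Var[W] + 2ab·covariance of Y and W with a = 8, b = 3.2.
= 8²·2.5 + 3.2²·10 + 2·8·3.2·(-3)
= 160 + 102.4 + (-153.6) = 108.8.

mean of Q = 709.44, Var[Q] = 108.8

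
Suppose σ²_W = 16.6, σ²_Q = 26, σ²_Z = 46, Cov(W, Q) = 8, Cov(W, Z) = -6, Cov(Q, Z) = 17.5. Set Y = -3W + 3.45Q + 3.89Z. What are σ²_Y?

σ²_Y = 1599.0991

σ²_Y = a²·σ²_W + b²·σ²_Q + c²·σ²_Z + 2ab·Cov(W, Q) + 2ac·Cov(W, Z) + 2bc·Cov(Q, Z), with a = -3, b = 3.45, c = 3.89.
= 149.4 + 309.465 + 696.0766 + (-165.6) + 140.04 + 469.7175
= 1599.0991.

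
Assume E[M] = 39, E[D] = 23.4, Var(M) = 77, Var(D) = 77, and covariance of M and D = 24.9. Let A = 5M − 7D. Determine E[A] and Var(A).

E[A] = 5·E[M] + (-7)·E[D] = 5·39 + (-7)·23.4 = 31.2.
Var(A) = a²·Var(M) + b²·Var(D) + 2ab·covariance of M and D with a = 5, b = -7.
= 5²·77 + (-7)²·77 + 2·5·(-7)·24.9
= 1925 + 3773 + (-1743) = 3955.

E[A] = 31.2, Var(A) = 3955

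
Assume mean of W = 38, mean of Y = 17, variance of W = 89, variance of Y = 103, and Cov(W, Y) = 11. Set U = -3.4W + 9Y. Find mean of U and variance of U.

mean of U = 23.8, variance of U = 8698.64

mean of U = (-3.4)·mean of W + 9·mean of Y = (-3.4)·38 + 9·17 = 23.8.
variance of U = a²·variance of W + b²·variance of Y + 2ab·Cov(W, Y) with a = -3.4, b = 9.
= (-3.4)²·89 + 9²·103 + 2·(-3.4)·9·11
= 1028.84 + 8343 + (-673.2) = 8698.64.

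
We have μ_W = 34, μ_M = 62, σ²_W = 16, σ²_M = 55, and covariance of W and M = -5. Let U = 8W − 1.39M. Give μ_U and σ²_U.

μ_U = 185.82, σ²_U = 1241.4655

μ_U = 8·μ_W + (-1.39)·μ_M = 8·34 + (-1.39)·62 = 185.82.
σ²_U = a²·σ²_W + b²·σ²_M + 2ab·covariance of W and M with a = 8, b = -1.39.
= 8²·16 + (-1.39)²·55 + 2·8·(-1.39)·(-5)
= 1024 + 106.2655 + 111.2 = 1241.4655.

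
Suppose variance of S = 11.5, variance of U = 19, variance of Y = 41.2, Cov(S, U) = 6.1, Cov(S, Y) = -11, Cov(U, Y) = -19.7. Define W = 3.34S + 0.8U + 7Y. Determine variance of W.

variance of W = a²·variance of S + b²·variance of U + c²·variance of Y + 2ab·Cov(S, U) + 2ac·Cov(S, Y) + 2bc·Cov(U, Y), with a = 3.34, b = 0.8, c = 7.
= 128.2894 + 12.16 + 2018.8 + 32.5984 + (-514.36) + (-220.64)
= 1456.8478.

variance of W = 1456.8478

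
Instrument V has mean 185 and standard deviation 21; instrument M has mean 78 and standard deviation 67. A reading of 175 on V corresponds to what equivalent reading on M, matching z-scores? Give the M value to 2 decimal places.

M = 46.10

z = (175 − 185)/21 ≈ -0.4762.
M = 78 + z·67 = 78 + (175 − 185)·67/21 ≈ 46.10.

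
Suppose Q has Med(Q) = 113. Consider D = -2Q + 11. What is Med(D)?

A linear map preserves order up to sign, so Med(D) = a·Med(Q) + b = (-2)·113 + 11 = -215.

Med(D) = -215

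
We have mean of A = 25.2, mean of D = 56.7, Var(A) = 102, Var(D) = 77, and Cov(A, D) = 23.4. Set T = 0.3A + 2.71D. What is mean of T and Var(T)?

mean of T = 0.3·mean of A + 2.71·mean of D = 0.3·25.2 + 2.71·56.7 = 161.217.
Var(T) = a²·Var(A) + b²·Var(D) + 2ab·Cov(A, D) with a = 0.3, b = 2.71.
= 0.3²·102 + 2.71²·77 + 2·0.3·2.71·23.4
= 9.18 + 565.4957 + 38.0484 = 612.7241.

mean of T = 161.217, Var(T) = 612.7241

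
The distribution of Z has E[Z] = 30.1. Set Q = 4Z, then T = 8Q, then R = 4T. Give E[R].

E[R] = 3852.8

E[Q] = 4·30.1 = 120.4.
E[T] = 8·120.4 = 963.2.
E[R] = 4·963.2 = 3852.8.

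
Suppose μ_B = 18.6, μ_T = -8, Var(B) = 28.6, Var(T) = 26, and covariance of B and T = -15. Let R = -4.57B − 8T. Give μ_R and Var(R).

μ_R = -21.002, Var(R) = 1164.50814

μ_R = (-4.57)·μ_B + (-8)·μ_T = (-4.57)·18.6 + (-8)·(-8) = -21.002.
Var(R) = a²·Var(B) + b²·Var(T) + 2ab·covariance of B and T with a = -4.57, b = -8.
= (-4.57)²·28.6 + (-8)²·26 + 2·(-4.57)·(-8)·(-15)
= 597.30814 + 1664 + (-1096.8) = 1164.50814.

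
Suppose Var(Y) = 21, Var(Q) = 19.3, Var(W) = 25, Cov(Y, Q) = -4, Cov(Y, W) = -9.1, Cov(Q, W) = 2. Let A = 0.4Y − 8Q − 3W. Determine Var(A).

Var(A) = 1607

Var(A) = a²·Var(Y) + b²·Var(Q) + c²·Var(W) + 2ab·Cov(Y, Q) + 2ac·Cov(Y, W) + 2bc·Cov(Q, W), with a = 0.4, b = -8, c = -3.
= 3.36 + 1235.2 + 225 + 25.6 + 21.84 + 96
= 1607.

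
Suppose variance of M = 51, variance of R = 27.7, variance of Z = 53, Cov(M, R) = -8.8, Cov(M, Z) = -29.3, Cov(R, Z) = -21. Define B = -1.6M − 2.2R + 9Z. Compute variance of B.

variance of B = 6171.116

variance of B = a²·variance of M + b²·variance of R + c²·variance of Z + 2ab·Cov(M, R) + 2ac·Cov(M, Z) + 2bc·Cov(R, Z), with a = -1.6, b = -2.2, c = 9.
= 130.56 + 134.068 + 4293 + (-61.952) + 843.84 + 831.6
= 6171.116.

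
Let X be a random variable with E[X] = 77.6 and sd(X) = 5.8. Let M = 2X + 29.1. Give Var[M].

M = 2X + 29.1 is linear with a = 2, b = 29.1.
Var[X] = 5.8² = 33.64.
Var[M] = a²·Var[X] = 2²·33.64 = 134.56 (the additive constant 29.1 does not affect variance).

Var[M] = 134.56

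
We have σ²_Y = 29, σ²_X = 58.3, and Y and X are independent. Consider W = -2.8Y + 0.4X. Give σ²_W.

σ²_W = a²·σ²_Y + b²·σ²_X + 2ab·covariance of Y and X with a = -2.8, b = 0.4.
Independence gives covariance of Y and X = 0.
= (-2.8)²·29 + 0.4²·58.3 + 2·(-2.8)·0.4·0
= 227.36 + 9.328 + 0 = 236.688.

σ²_W = 236.688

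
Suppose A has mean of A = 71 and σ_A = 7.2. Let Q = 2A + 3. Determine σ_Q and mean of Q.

σ_Q = 14.4, mean of Q = 145

Q = 2A + 3 is linear with a = 2, b = 3.
σ_Q = |a|·σ_A = |2|·7.2 = 14.4.
mean of Q = a·mean of A + b = 2·71 + 3 = 145.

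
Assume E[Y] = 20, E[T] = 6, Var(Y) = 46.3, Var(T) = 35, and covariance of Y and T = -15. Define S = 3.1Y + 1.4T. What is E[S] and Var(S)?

E[S] = 70.4, Var(S) = 383.343

E[S] = 3.1·E[Y] + 1.4·E[T] = 3.1·20 + 1.4·6 = 70.4.
Var(S) = a²·Var(Y) + b²·Var(T) + 2ab·covariance of Y and T with a = 3.1, b = 1.4.
= 3.1²·46.3 + 1.4²·35 + 2·3.1·1.4·(-15)
= 444.943 + 68.6 + (-130.2) = 383.343.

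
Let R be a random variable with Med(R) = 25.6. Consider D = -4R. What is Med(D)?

Med(D) = -102.4

A linear map preserves order up to sign, so Med(D) = a·Med(R) + b = (-4)·25.6 = -102.4.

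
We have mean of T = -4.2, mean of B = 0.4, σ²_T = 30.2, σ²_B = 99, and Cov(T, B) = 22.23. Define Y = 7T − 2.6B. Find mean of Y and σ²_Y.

mean of Y = 7·mean of T + (-2.6)·mean of B = 7·(-4.2) + (-2.6)·0.4 = -30.44.
σ²_Y = a²·σ²_T + b²·σ²_B + 2ab·Cov(T, B) with a = 7, b = -2.6.
= 7²·30.2 + (-2.6)²·99 + 2·7·(-2.6)·22.23
= 1479.8 + 669.24 + (-809.172) = 1339.868.

mean of Y = -30.44, σ²_Y = 1339.868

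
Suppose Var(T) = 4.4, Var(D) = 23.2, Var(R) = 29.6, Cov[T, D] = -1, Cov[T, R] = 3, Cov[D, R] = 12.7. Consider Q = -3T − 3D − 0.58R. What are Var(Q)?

Var(Q) = a²·Var(T) + b²·Var(D) + c²·Var(R) + 2ab·Cov[T, D] + 2ac·Cov[T, R] + 2bc·Cov[D, R], with a = -3, b = -3, c = -0.58.
= 39.6 + 208.8 + 9.95744 + (-18) + 10.44 + 44.196
= 294.99344.

Var(Q) = 294.99344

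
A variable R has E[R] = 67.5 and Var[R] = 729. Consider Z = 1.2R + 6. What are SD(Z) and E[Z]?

Z = 1.2R + 6 is linear with a = 1.2, b = 6.
SD(R) = √729 = 27.
SD(Z) = |a|·SD(R) = |1.2|·27 = 32.4.
E[Z] = a·E[R] + b = 1.2·67.5 + 6 = 87.

SD(Z) = 32.4, E[Z] = 87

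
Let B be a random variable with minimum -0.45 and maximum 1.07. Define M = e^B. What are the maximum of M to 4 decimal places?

e^B is increasing on this domain, so max(M) comes from max(B) = 1.07: max(M) = exp(1.07) ≈ 2.9154.

max(M) = 2.9154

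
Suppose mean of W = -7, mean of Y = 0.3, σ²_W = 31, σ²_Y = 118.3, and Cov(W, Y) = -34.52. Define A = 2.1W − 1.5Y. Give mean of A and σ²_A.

mean of A = -15.15, σ²_A = 620.361

mean of A = 2.1·mean of W + (-1.5)·mean of Y = 2.1·(-7) + (-1.5)·0.3 = -15.15.
σ²_A = a²·σ²_W + b²·σ²_Y + 2ab·Cov(W, Y) with a = 2.1, b = -1.5.
= 2.1²·31 + (-1.5)²·118.3 + 2·2.1·(-1.5)·(-34.52)
= 136.71 + 266.175 + 217.476 = 620.361.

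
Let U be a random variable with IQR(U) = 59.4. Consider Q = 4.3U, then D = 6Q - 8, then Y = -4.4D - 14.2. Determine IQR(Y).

IQR(Q) = |4.3|·59.4 = 255.42.
IQR(D) = |6|·255.42 = 1532.52.
IQR(Y) = |-4.4|·1532.52 = 6743.088.

IQR(Y) = 6743.088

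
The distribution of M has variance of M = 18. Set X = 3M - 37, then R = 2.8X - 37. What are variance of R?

variance of X = 3²·18 = 162.
variance of R = 2.8²·162 = 1270.08.

variance of R = 1270.08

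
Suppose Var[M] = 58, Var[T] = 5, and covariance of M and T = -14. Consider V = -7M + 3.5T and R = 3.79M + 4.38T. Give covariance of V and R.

By bilinearity, covariance of V and R = ac·Var[M] + bd·Var[T] + (ad+bc)·covariance of M and T, with a=-7, b=3.5, c=3.79, d=4.38.
ac·Var[M] = (-7)·3.79·58 = -1538.74
bd·Var[T] = 3.5·4.38·5 = 76.65
(ad+bc)·covariance of M and T = (-17.395)·(-14) = 243.53
covariance of V and R = -1538.74 + 76.65 + 243.53 = -1218.56.

covariance of V and R = -1218.56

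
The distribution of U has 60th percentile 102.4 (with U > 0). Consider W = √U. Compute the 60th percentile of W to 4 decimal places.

√U is increasing, so P_{60}(W) = g(P_{60}(U)) ≈ 10.1193.

60th percentile of W = 10.1193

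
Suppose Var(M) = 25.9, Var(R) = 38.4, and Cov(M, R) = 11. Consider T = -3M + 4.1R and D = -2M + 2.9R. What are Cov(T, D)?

Cov(T, D) = 426.076

By bilinearity, Cov(T, D) = ac·Var(M) + bd·Var(R) + (ad+bc)·Cov(M, R), with a=-3, b=4.1, c=-2, d=2.9.
ac·Var(M) = (-3)·(-2)·25.9 = 155.4
bd·Var(R) = 4.1·2.9·38.4 = 456.576
(ad+bc)·Cov(M, R) = (-16.9)·11 = -185.9
Cov(T, D) = 155.4 + 456.576 + (-185.9) = 426.076.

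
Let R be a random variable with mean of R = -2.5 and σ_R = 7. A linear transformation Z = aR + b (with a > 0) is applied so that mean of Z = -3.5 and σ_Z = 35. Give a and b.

σ_Z = a·σ_R (a > 0), so a = 35/7 = 5.
mean of Z = a·mean of R + b, so b = -3.5 − 5·(-2.5) = 9.

a = 5, b = 9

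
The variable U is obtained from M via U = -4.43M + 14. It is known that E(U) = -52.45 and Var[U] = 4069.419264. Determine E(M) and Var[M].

From U = -4.43M + 14: E(U) = a·E(M) + b, so E(M) = (E(U) − b)/a = (-52.45 − 14)/(-4.43) = 15.
Var[U] = a²·Var[M], so Var[M] = 4069.419264/(-4.43)² = 207.36.

E(M) = 15, Var[M] = 207.36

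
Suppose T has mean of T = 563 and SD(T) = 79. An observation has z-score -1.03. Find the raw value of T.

T = 481.63

T = mean of T + z·SD(T) = 563 + (-1.03)·79 = 481.63.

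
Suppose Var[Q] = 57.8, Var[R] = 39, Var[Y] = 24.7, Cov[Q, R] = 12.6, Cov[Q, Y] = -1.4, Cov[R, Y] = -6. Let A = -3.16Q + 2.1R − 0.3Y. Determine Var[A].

Var[A] = 589.05908

Var[A] = a²·Var[Q] + b²·Var[R] + c²·Var[Y] + 2ab·Cov[Q, R] + 2ac·Cov[Q, Y] + 2bc·Cov[R, Y], with a = -3.16, b = 2.1, c = -0.3.
= 577.16768 + 171.99 + 2.223 + (-167.2272) + (-2.6544) + 7.56
= 589.05908.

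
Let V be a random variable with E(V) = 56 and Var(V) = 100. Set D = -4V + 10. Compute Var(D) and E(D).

D = -4V + 10 is linear with a = -4, b = 10.
Var(D) = a²·Var(V) = (-4)²·100 = 1600 (the additive constant 10 does not affect variance).
E(D) = a·E(V) + b = (-4)·56 + 10 = -214.

Var(D) = 1600, E(D) = -214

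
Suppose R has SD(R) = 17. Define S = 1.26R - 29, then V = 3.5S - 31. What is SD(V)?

SD(S) = |1.26|·17 = 21.42.
SD(V) = |3.5|·21.42 = 74.97.

SD(V) = 74.97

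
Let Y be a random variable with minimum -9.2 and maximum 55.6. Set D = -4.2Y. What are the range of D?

Range(D) = 272.16

Range of Y = 55.6 − (-9.2) = 64.8.
Range(D) = |a|·Range(Y) = |-4.2|·64.8 = 272.16.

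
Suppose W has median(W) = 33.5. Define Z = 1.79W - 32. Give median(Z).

median(Z) = 27.965

A linear map preserves order up to sign, so median(Z) = a·median(W) + b = 1.79·33.5 + (-32) = 27.965.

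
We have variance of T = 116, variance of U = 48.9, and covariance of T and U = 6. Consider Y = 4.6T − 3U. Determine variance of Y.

variance of Y = 2729.06

variance of Y = a²·variance of T + b²·variance of U + 2ab·covariance of T and U with a = 4.6, b = -3.
= 4.6²·116 + (-3)²·48.9 + 2·4.6·(-3)·6
= 2454.56 + 440.1 + (-165.6) = 2729.06.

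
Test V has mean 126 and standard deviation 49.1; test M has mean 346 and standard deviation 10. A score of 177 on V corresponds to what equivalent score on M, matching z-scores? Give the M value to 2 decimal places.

M = 356.39

z = (177 − 126)/49.1 ≈ 1.0387.
M = 346 + z·10 = 346 + (177 − 126)·10/49.1 ≈ 356.39.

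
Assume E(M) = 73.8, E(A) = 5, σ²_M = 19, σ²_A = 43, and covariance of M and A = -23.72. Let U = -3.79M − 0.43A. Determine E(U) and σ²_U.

E(U) = -281.852, σ²_U = 203.555632

E(U) = (-3.79)·E(M) + (-0.43)·E(A) = (-3.79)·73.8 + (-0.43)·5 = -281.852.
σ²_U = a²·σ²_M + b²·σ²_A + 2ab·covariance of M and A with a = -3.79, b = -0.43.
= (-3.79)²·19 + (-0.43)²·43 + 2·(-3.79)·(-0.43)·(-23.72)
= 272.9179 + 7.9507 + (-77.312968) = 203.555632.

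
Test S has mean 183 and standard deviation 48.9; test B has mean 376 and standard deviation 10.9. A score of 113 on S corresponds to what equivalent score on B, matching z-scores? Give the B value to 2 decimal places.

B = 360.40

z = (113 − 183)/48.9 ≈ -1.4315.
B = 376 + z·10.9 = 376 + (113 − 183)·10.9/48.9 ≈ 360.40.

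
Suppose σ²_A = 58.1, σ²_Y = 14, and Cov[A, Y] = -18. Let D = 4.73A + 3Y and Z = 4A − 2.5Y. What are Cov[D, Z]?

Cov[D, Z] = 991.102

By bilinearity, Cov[D, Z] = ac·σ²_A + bd·σ²_Y + (ad+bc)·Cov[A, Y], with a=4.73, b=3, c=4, d=-2.5.
ac·σ²_A = 4.73·4·58.1 = 1099.252
bd·σ²_Y = 3·(-2.5)·14 = -105
(ad+bc)·Cov[A, Y] = (0.175)·(-18) = -3.15
Cov[D, Z] = 1099.252 + (-105) + (-3.15) = 991.102.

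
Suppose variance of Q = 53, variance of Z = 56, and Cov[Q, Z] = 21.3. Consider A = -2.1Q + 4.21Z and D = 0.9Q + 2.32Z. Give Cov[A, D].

Cov[A, D] = 423.7253

By bilinearity, Cov[A, D] = ac·variance of Q + bd·variance of Z + (ad+bc)·Cov[Q, Z], with a=-2.1, b=4.21, c=0.9, d=2.32.
ac·variance of Q = (-2.1)·0.9·53 = -100.17
bd·variance of Z = 4.21·2.32·56 = 546.9632
(ad+bc)·Cov[Q, Z] = (-1.083)·21.3 = -23.0679
Cov[A, D] = -100.17 + 546.9632 + (-23.0679) = 423.7253.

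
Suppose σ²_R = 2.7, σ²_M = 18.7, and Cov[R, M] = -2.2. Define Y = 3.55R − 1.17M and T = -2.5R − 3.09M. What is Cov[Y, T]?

Cov[Y, T] = 61.34151

By bilinearity, Cov[Y, T] = ac·σ²_R + bd·σ²_M + (ad+bc)·Cov[R, M], with a=3.55, b=-1.17, c=-2.5, d=-3.09.
ac·σ²_R = 3.55·(-2.5)·2.7 = -23.9625
bd·σ²_M = (-1.17)·(-3.09)·18.7 = 67.60611
(ad+bc)·Cov[R, M] = (-8.0445)·(-2.2) = 17.6979
Cov[Y, T] = -23.9625 + 67.60611 + 17.6979 = 61.34151.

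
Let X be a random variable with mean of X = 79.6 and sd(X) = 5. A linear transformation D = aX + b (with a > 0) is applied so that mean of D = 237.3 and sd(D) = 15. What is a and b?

sd(D) = a·sd(X) (a > 0), so a = 15/5 = 3.
mean of D = a·mean of X + b, so b = 237.3 − 3·79.6 = -1.5.

a = 3, b = -1.5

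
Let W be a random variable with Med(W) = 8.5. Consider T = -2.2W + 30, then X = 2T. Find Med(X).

Med(T) = (-2.2)·8.5 + 30 = 11.3.
Med(X) = 2·11.3 = 22.6.

Med(X) = 22.6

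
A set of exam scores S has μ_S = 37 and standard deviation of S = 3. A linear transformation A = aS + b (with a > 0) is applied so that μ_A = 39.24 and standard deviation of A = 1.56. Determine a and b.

standard deviation of A = a·standard deviation of S (a > 0), so a = 1.56/3 = 0.52.
μ_A = a·μ_S + b, so b = 39.24 − 0.52·37 = 20.

a = 0.52, b = 20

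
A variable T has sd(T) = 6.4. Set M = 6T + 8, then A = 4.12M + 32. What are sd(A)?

sd(M) = |6|·6.4 = 38.4.
sd(A) = |4.12|·38.4 = 158.208.

sd(A) = 158.208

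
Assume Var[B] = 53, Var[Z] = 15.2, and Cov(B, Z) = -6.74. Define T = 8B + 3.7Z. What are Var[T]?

Var[T] = 3201.08

Var[T] = a²·Var[B] + b²·Var[Z] + 2ab·Cov(B, Z) with a = 8, b = 3.7.
= 8²·53 + 3.7²·15.2 + 2·8·3.7·(-6.74)
= 3392 + 208.088 + (-399.008) = 3201.08.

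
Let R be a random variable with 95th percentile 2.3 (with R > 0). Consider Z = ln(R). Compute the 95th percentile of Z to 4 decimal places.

ln(R) is increasing, so P_{95}(Z) = g(P_{95}(R)) ≈ 0.8329.

95th percentile of Z = 0.8329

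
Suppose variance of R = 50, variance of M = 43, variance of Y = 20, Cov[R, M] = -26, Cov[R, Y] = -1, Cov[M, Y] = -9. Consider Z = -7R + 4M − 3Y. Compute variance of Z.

variance of Z = a²·variance of R + b²·variance of M + c²·variance of Y + 2ab·Cov[R, M] + 2ac·Cov[R, Y] + 2bc·Cov[M, Y], with a = -7, b = 4, c = -3.
= 2450 + 688 + 180 + 1456 + (-42) + 216
= 4948.

variance of Z = 4948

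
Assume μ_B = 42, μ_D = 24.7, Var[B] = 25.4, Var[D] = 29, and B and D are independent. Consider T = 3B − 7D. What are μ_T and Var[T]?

μ_T = 3·μ_B + (-7)·μ_D = 3·42 + (-7)·24.7 = -46.9.
Var[T] = a²·Var[B] + b²·Var[D] + 2ab·covariance of B and D with a = 3, b = -7.
Independence gives covariance of B and D = 0.
= 3²·25.4 + (-7)²·29 + 2·3·(-7)·0
= 228.6 + 1421 + 0 = 1649.6.

μ_T = -46.9, Var[T] = 1649.6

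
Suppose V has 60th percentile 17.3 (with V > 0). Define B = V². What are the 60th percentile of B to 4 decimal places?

60th percentile of B = 299.29

V² is increasing, so P_{60}(B) = g(P_{60}(V)) = 299.29.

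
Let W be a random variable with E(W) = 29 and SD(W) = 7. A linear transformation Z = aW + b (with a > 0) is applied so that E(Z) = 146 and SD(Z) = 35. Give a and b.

SD(Z) = a·SD(W) (a > 0), so a = 35/7 = 5.
E(Z) = a·E(W) + b, so b = 146 − 5·29 = 1.

a = 5, b = 1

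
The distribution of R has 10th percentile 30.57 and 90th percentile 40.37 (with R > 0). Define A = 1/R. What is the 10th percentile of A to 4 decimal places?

10th percentile of A = 0.0248

1/R is decreasing on R > 0, so percentile order reverses: P_{10}(A) uses P_{90}(R) = 40.37.
P_{10}(A) = 1/40.37 ≈ 0.0248.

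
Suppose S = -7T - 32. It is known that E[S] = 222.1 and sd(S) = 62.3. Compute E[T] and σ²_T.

From S = -7T - 32: E[S] = a·E[T] + b, so E[T] = (E[S] − b)/a = (222.1 − (-32))/(-7) = -36.3.
σ²_S = 62.3² = 3881.29.
σ²_S = a²·σ²_T, so σ²_T = 3881.29/(-7)² = 79.21.

E[T] = -36.3, σ²_T = 79.21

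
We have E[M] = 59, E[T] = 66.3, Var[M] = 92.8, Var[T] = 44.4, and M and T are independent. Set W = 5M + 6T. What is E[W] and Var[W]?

E[W] = 5·E[M] + 6·E[T] = 5·59 + 6·66.3 = 692.8.
Var[W] = a²·Var[M] + b²·Var[T] + 2ab·covariance of M and T with a = 5, b = 6.
Independence gives covariance of M and T = 0.
= 5²·92.8 + 6²·44.4 + 2·5·6·0
= 2320 + 1598.4 + 0 = 3918.4.

E[W] = 692.8, Var[W] = 3918.4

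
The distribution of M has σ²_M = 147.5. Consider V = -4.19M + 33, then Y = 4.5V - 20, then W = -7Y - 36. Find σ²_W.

σ²_V = (-4.19)²·147.5 = 2589.52475.
σ²_Y = 4.5²·2589.52475 = 52437.8761875.
σ²_W = (-7)²·52437.8761875 = 2569455.9331875.

σ²_W = 2569455.9331875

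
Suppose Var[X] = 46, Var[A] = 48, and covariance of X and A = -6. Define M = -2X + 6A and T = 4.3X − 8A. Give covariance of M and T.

By bilinearity, covariance of M and T = ac·Var[X] + bd·Var[A] + (ad+bc)·covariance of X and A, with a=-2, b=6, c=4.3, d=-8.
ac·Var[X] = (-2)·4.3·46 = -395.6
bd·Var[A] = 6·(-8)·48 = -2304
(ad+bc)·covariance of X and A = (41.8)·(-6) = -250.8
covariance of M and T = -395.6 + (-2304) + (-250.8) = -2950.4.

covariance of M and T = -2950.4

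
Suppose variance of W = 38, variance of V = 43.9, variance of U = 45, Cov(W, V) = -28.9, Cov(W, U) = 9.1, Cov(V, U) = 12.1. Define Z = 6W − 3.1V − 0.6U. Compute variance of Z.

variance of Z = 2860.651

variance of Z = a²·variance of W + b²·variance of V + c²·variance of U + 2ab·Cov(W, V) + 2ac·Cov(W, U) + 2bc·Cov(V, U), with a = 6, b = -3.1, c = -0.6.
= 1368 + 421.879 + 16.2 + 1075.08 + (-65.52) + 45.012
= 2860.651.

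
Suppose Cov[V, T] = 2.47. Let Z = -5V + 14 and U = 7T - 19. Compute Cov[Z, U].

Cov[Z, U] = a·c·Cov[V, T] = (-5)·7·2.47 = -86.45. Additive constants drop out.

Cov[Z, U] = -86.45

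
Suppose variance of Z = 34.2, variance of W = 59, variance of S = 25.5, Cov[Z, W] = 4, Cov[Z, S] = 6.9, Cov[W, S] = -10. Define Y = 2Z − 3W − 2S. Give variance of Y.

variance of Y = 546.6

variance of Y = a²·variance of Z + b²·variance of W + c²·variance of S + 2ab·Cov[Z, W] + 2ac·Cov[Z, S] + 2bc·Cov[W, S], with a = 2, b = -3, c = -2.
= 136.8 + 531 + 102 + (-48) + (-55.2) + (-120)
= 546.6.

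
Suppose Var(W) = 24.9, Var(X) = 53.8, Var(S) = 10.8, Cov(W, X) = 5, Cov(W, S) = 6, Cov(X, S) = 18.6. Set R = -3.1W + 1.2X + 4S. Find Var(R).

Var(R) = a²·Var(W) + b²·Var(X) + c²·Var(S) + 2ab·Cov(W, X) + 2ac·Cov(W, S) + 2bc·Cov(X, S), with a = -3.1, b = 1.2, c = 4.
= 239.289 + 77.472 + 172.8 + (-37.2) + (-148.8) + 178.56
= 482.121.

Var(R) = 482.121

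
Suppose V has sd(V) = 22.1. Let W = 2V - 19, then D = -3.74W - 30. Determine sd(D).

sd(D) = 165.308

sd(W) = |2|·22.1 = 44.2.
sd(D) = |-3.74|·44.2 = 165.308.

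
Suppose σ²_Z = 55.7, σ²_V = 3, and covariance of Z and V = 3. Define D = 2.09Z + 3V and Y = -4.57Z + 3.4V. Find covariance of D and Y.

By bilinearity, covariance of D and Y = ac·σ²_Z + bd·σ²_V + (ad+bc)·covariance of Z and V, with a=2.09, b=3, c=-4.57, d=3.4.
ac·σ²_Z = 2.09·(-4.57)·55.7 = -532.00741
bd·σ²_V = 3·3.4·3 = 30.6
(ad+bc)·covariance of Z and V = (-6.604)·3 = -19.812
covariance of D and Y = -532.00741 + 30.6 + (-19.812) = -521.21941.

covariance of D and Y = -521.21941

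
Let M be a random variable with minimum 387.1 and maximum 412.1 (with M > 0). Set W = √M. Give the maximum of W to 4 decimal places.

√M is increasing on this domain, so max(W) comes from max(M) = 412.1: max(W) = √(412.1) ≈ 20.3002.

max(W) = 20.3002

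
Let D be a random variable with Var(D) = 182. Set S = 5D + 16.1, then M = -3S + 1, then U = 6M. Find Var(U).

Var(U) = 1474200

Var(S) = 5²·182 = 4550.
Var(M) = (-3)²·4550 = 40950.
Var(U) = 6²·40950 = 1474200.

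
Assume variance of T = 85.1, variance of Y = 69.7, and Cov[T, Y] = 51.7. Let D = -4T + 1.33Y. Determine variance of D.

variance of D = 934.80433

variance of D = a²·variance of T + b²·variance of Y + 2ab·Cov[T, Y] with a = -4, b = 1.33.
= (-4)²·85.1 + 1.33²·69.7 + 2·(-4)·1.33·51.7
= 1361.6 + 123.29233 + (-550.088) = 934.80433.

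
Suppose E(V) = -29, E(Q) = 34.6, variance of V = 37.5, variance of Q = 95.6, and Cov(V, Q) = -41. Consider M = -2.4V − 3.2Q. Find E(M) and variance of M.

E(M) = -41.12, variance of M = 565.184

E(M) = (-2.4)·E(V) + (-3.2)·E(Q) = (-2.4)·(-29) + (-3.2)·34.6 = -41.12.
variance of M = a²·variance of V + b²·variance of Q + 2ab·Cov(V, Q) with a = -2.4, b = -3.2.
= (-2.4)²·37.5 + (-3.2)²·95.6 + 2·(-2.4)·(-3.2)·(-41)
= 216 + 978.944 + (-629.76) = 565.184.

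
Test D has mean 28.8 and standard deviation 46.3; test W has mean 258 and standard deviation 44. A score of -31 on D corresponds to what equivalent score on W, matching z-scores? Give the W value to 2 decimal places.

W = 201.17

z = (-31 − 28.8)/46.3 ≈ -1.2916.
W = 258 + z·44 = 258 + (-31 − 28.8)·44/46.3 ≈ 201.17.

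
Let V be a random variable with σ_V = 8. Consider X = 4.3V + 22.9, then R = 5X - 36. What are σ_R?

σ_X = |4.3|·8 = 34.4.
σ_R = |5|·34.4 = 172.

σ_R = 172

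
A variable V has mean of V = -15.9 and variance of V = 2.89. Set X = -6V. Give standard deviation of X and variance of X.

X = -6V is linear with a = -6, b = 0.
standard deviation of V = √2.89 = 1.7.
standard deviation of X = |a|·standard deviation of V = |-6|·1.7 = 10.2.
variance of X = a²·variance of V = (-6)²·2.89 = 104.04.

standard deviation of X = 10.2, variance of X = 104.04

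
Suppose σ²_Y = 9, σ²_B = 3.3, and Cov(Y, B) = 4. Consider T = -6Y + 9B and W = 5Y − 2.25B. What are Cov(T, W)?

By bilinearity, Cov(T, W) = ac·σ²_Y + bd·σ²_B + (ad+bc)·Cov(Y, B), with a=-6, b=9, c=5, d=-2.25.
ac·σ²_Y = (-6)·5·9 = -270
bd·σ²_B = 9·(-2.25)·3.3 = -66.825
(ad+bc)·Cov(Y, B) = (58.5)·4 = 234
Cov(T, W) = -270 + (-66.825) + 234 = -102.825.

Cov(T, W) = -102.825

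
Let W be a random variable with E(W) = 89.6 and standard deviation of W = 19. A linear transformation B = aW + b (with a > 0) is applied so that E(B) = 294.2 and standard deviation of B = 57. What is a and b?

standard deviation of B = a·standard deviation of W (a > 0), so a = 57/19 = 3.
E(B) = a·E(W) + b, so b = 294.2 − 3·89.6 = 25.4.

a = 3, b = 25.4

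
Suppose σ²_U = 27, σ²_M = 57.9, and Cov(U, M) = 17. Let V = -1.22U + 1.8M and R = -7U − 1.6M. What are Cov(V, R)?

Cov(V, R) = -117.188

By bilinearity, Cov(V, R) = ac·σ²_U + bd·σ²_M + (ad+bc)·Cov(U, M), with a=-1.22, b=1.8, c=-7, d=-1.6.
ac·σ²_U = (-1.22)·(-7)·27 = 230.58
bd·σ²_M = 1.8·(-1.6)·57.9 = -166.752
(ad+bc)·Cov(U, M) = (-10.648)·17 = -181.016
Cov(V, R) = 230.58 + (-166.752) + (-181.016) = -117.188.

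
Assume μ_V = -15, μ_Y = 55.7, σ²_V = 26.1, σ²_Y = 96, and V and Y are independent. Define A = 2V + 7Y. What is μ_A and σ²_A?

μ_A = 359.9, σ²_A = 4808.4

μ_A = 2·μ_V + 7·μ_Y = 2·(-15) + 7·55.7 = 359.9.
σ²_A = a²·σ²_V + b²·σ²_Y + 2ab·Cov(V, Y) with a = 2, b = 7.
Independence gives Cov(V, Y) = 0.
= 2²·26.1 + 7²·96 + 2·2·7·0
= 104.4 + 4704 + 0 = 4808.4.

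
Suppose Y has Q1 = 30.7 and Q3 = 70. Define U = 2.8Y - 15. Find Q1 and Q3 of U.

a = 2.8 > 0: Q1(U) = a·Q1(Y)+b = 70.96, Q3(U) = a·Q3(Y)+b = 181.

Q1(U) = 70.96, Q3(U) = 181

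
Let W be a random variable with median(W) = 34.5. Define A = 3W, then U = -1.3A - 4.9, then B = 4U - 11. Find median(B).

median(A) = 3·34.5 = 103.5.
median(U) = (-1.3)·103.5 + (-4.9) = -139.45.
median(B) = 4·(-139.45) + (-11) = -568.8.

median(B) = -568.8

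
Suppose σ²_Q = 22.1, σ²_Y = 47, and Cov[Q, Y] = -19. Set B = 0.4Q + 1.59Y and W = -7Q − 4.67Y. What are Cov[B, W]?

By bilinearity, Cov[B, W] = ac·σ²_Q + bd·σ²_Y + (ad+bc)·Cov[Q, Y], with a=0.4, b=1.59, c=-7, d=-4.67.
ac·σ²_Q = 0.4·(-7)·22.1 = -61.88
bd·σ²_Y = 1.59·(-4.67)·47 = -348.9891
(ad+bc)·Cov[Q, Y] = (-12.998)·(-19) = 246.962
Cov[B, W] = -61.88 + (-348.9891) + 246.962 = -163.9071.

Cov[B, W] = -163.9071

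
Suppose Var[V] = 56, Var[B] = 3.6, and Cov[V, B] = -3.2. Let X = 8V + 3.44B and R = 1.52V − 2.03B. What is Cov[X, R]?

By bilinearity, Cov[X, R] = ac·Var[V] + bd·Var[B] + (ad+bc)·Cov[V, B], with a=8, b=3.44, c=1.52, d=-2.03.
ac·Var[V] = 8·1.52·56 = 680.96
bd·Var[B] = 3.44·(-2.03)·3.6 = -25.13952
(ad+bc)·Cov[V, B] = (-11.0112)·(-3.2) = 35.23584
Cov[X, R] = 680.96 + (-25.13952) + 35.23584 = 691.05632.

Cov[X, R] = 691.05632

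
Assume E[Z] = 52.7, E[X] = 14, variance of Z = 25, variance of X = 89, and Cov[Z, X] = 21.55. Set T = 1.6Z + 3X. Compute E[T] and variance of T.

E[T] = 1.6·E[Z] + 3·E[X] = 1.6·52.7 + 3·14 = 126.32.
variance of T = a²·variance of Z + b²·variance of X + 2ab·Cov[Z, X] with a = 1.6, b = 3.
= 1.6²·25 + 3²·89 + 2·1.6·3·21.55
= 64 + 801 + 206.88 = 1071.88.

E[T] = 126.32, variance of T = 1071.88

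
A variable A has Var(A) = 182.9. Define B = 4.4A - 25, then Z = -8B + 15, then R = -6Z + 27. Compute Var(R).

Var(B) = 4.4²·182.9 = 3540.944.
Var(Z) = (-8)²·3540.944 = 226620.416.
Var(R) = (-6)²·226620.416 = 8158334.976.

Var(R) = 8158334.976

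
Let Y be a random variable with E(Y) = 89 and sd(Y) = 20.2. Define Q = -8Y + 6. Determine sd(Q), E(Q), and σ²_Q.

sd(Q) = 161.6, E(Q) = -706, σ²_Q = 26114.56

Q = -8Y + 6 is linear with a = -8, b = 6.
sd(Q) = |a|·sd(Y) = |-8|·20.2 = 161.6.
E(Q) = a·E(Y) + b = (-8)·89 + 6 = -706.
σ²_Y = 20.2² = 408.04.
σ²_Q = a²·σ²_Y = (-8)²·408.04 = 26114.56 (the additive constant 6 does not affect variance).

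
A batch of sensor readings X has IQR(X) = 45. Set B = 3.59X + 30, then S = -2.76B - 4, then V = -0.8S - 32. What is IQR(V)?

IQR(B) = |3.59|·45 = 161.55.
IQR(S) = |-2.76|·161.55 = 445.878.
IQR(V) = |-0.8|·445.878 = 356.7024.

IQR(V) = 356.7024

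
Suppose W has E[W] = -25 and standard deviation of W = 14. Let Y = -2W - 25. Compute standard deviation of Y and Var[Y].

standard deviation of Y = 28, Var[Y] = 784

Y = -2W - 25 is linear with a = -2, b = -25.
standard deviation of Y = |a|·standard deviation of W = |-2|·14 = 28.
Var[W] = 14² = 196.
Var[Y] = a²·Var[W] = (-2)²·196 = 784 (the additive constant -25 does not affect variance).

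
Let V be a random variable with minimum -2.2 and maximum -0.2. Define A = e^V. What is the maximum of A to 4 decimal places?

max(A) = 0.8187

e^V is increasing on this domain, so max(A) comes from max(V) = -0.2: max(A) = exp(-0.2) ≈ 0.8187.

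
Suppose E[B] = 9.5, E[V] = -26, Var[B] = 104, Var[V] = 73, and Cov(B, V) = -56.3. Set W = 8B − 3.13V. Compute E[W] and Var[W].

E[W] = 157.38, Var[W] = 10190.6777

E[W] = 8·E[B] + (-3.13)·E[V] = 8·9.5 + (-3.13)·(-26) = 157.38.
Var[W] = a²·Var[B] + b²·Var[V] + 2ab·Cov(B, V) with a = 8, b = -3.13.
= 8²·104 + (-3.13)²·73 + 2·8·(-3.13)·(-56.3)
= 6656 + 715.1737 + 2819.504 = 10190.6777.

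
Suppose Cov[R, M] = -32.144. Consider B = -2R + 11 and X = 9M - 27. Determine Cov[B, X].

Cov[B, X] = 578.592

Cov[B, X] = a·c·Cov[R, M] = (-2)·9·(-32.144) = 578.592. Additive constants drop out.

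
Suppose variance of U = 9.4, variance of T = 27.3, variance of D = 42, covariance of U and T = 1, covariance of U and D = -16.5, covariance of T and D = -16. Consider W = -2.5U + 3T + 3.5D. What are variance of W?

variance of W = a²·variance of U + b²·variance of T + c²·variance of D + 2ab·covariance of U and T + 2ac·covariance of U and D + 2bc·covariance of T and D, with a = -2.5, b = 3, c = 3.5.
= 58.75 + 245.7 + 514.5 + (-15) + 288.75 + (-336)
= 756.7.

variance of W = 756.7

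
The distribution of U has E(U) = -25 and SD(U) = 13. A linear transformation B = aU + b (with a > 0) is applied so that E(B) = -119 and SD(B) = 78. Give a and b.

SD(B) = a·SD(U) (a > 0), so a = 78/13 = 6.
E(B) = a·E(U) + b, so b = -119 − 6·(-25) = 31.

a = 6, b = 31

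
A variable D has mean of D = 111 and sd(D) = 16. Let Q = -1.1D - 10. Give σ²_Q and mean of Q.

σ²_Q = 309.76, mean of Q = -132.1

Q = -1.1D - 10 is linear with a = -1.1, b = -10.
σ²_D = 16² = 256.
σ²_Q = a²·σ²_D = (-1.1)²·256 = 309.76 (the additive constant -10 does not affect variance).
mean of Q = a·mean of D + b = (-1.1)·111 + (-10) = -132.1.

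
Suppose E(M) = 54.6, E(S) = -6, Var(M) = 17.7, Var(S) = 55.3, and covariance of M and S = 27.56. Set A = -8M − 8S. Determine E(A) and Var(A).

E(A) = (-8)·E(M) + (-8)·E(S) = (-8)·54.6 + (-8)·(-6) = -388.8.
Var(A) = a²·Var(M) + b²·Var(S) + 2ab·covariance of M and S with a = -8, b = -8.
= (-8)²·17.7 + (-8)²·55.3 + 2·(-8)·(-8)·27.56
= 1132.8 + 3539.2 + 3527.68 = 8199.68.

E(A) = -388.8, Var(A) = 8199.68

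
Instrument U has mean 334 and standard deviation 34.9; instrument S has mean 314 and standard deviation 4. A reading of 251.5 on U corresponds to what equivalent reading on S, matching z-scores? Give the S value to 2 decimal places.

z = (251.5 − 334)/34.9 ≈ -2.3639.
S = 314 + z·4 = 314 + (251.5 − 334)·4/34.9 ≈ 304.54.

S = 304.54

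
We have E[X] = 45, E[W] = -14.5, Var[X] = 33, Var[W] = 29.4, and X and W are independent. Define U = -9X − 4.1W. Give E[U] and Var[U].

E[U] = -345.55, Var[U] = 3167.214

E[U] = (-9)·E[X] + (-4.1)·E[W] = (-9)·45 + (-4.1)·(-14.5) = -345.55.
Var[U] = a²·Var[X] + b²·Var[W] + 2ab·covariance of X and W with a = -9, b = -4.1.
Independence gives covariance of X and W = 0.
= (-9)²·33 + (-4.1)²·29.4 + 2·(-9)·(-4.1)·0
= 2673 + 494.214 + 0 = 3167.214.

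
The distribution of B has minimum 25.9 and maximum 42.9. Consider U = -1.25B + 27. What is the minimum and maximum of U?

min(U) = -26.625, max(U) = -5.375

a = -1.25 < 0, so order reverses: min(U) = a·max(B)+b = (-1.25)·42.9 + 27 = -26.625; max(U) = a·min(B)+b = (-1.25)·25.9 + 27 = -5.375.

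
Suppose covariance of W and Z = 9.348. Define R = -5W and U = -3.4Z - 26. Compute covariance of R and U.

covariance of R and U = 158.916

covariance of R and U = a·c·covariance of W and Z = (-5)·(-3.4)·9.348 = 158.916. Additive constants drop out.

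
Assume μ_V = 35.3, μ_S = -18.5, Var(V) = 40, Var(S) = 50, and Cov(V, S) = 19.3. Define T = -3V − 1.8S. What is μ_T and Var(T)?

μ_T = -72.6, Var(T) = 730.44

μ_T = (-3)·μ_V + (-1.8)·μ_S = (-3)·35.3 + (-1.8)·(-18.5) = -72.6.
Var(T) = a²·Var(V) + b²·Var(S) + 2ab·Cov(V, S) with a = -3, b = -1.8.
= (-3)²·40 + (-1.8)²·50 + 2·(-3)·(-1.8)·19.3
= 360 + 162 + 208.44 = 730.44.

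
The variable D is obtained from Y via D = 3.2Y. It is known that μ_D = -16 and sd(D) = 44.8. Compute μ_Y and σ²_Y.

From D = 3.2Y: μ_D = a·μ_Y + b, so μ_Y = (μ_D − b)/a = (-16 − 0)/3.2 = -5.
σ²_D = 44.8² = 2007.04.
σ²_D = a²·σ²_Y, so σ²_Y = 2007.04/3.2² = 196.

μ_Y = -5, σ²_Y = 196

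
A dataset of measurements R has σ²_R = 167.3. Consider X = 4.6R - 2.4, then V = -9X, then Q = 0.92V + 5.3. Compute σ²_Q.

σ²_Q = 242701.3979712

σ²_X = 4.6²·167.3 = 3540.068.
σ²_V = (-9)²·3540.068 = 286745.508.
σ²_Q = 0.92²·286745.508 = 242701.3979712.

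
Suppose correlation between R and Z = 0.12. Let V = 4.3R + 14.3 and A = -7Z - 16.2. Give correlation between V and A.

correlation between V and A = -0.12

Linear rescalings preserve |correlation|; the slopes 4.3 and -7 have opposite signs, so the correlation flips sign: correlation between V and A = −correlation between R and Z = -0.12.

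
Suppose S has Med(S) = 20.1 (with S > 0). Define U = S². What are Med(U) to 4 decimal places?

S² is monotone on this domain, so Med(U) = square(20.1) = 404.01.

Med(U) = 404.01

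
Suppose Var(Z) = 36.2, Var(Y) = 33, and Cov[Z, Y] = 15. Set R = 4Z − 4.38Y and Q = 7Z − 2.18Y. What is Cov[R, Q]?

Cov[R, Q] = 737.9972

By bilinearity, Cov[R, Q] = ac·Var(Z) + bd·Var(Y) + (ad+bc)·Cov[Z, Y], with a=4, b=-4.38, c=7, d=-2.18.
ac·Var(Z) = 4·7·36.2 = 1013.6
bd·Var(Y) = (-4.38)·(-2.18)·33 = 315.0972
(ad+bc)·Cov[Z, Y] = (-39.38)·15 = -590.7
Cov[R, Q] = 1013.6 + 315.0972 + (-590.7) = 737.9972.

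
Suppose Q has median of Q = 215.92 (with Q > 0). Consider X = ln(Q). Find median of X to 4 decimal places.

ln(Q) is monotone on this domain, so median of X = ln(215.92) ≈ 5.3749.

median of X = 5.3749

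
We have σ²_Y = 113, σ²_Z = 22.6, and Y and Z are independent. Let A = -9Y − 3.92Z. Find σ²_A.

σ²_A = 9500.28064

σ²_A = a²·σ²_Y + b²·σ²_Z + 2ab·covariance of Y and Z with a = -9, b = -3.92.
Independence gives covariance of Y and Z = 0.
= (-9)²·113 + (-3.92)²·22.6 + 2·(-9)·(-3.92)·0
= 9153 + 347.28064 + 0 = 9500.28064.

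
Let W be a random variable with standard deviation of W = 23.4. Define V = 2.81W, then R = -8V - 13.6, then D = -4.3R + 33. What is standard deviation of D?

standard deviation of V = |2.81|·23.4 = 65.754.
standard deviation of R = |-8|·65.754 = 526.032.
standard deviation of D = |-4.3|·526.032 = 2261.9376.

standard deviation of D = 2261.9376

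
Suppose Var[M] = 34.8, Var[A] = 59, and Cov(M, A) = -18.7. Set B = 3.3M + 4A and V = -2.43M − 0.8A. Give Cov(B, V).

Cov(B, V) = -236.7292

By bilinearity, Cov(B, V) = ac·Var[M] + bd·Var[A] + (ad+bc)·Cov(M, A), with a=3.3, b=4, c=-2.43, d=-0.8.
ac·Var[M] = 3.3·(-2.43)·34.8 = -279.0612
bd·Var[A] = 4·(-0.8)·59 = -188.8
(ad+bc)·Cov(M, A) = (-12.36)·(-18.7) = 231.132
Cov(B, V) = -279.0612 + (-188.8) + 231.132 = -236.7292.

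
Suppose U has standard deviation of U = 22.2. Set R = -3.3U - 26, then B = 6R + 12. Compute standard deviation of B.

standard deviation of R = |-3.3|·22.2 = 73.26.
standard deviation of B = |6|·73.26 = 439.56.

standard deviation of B = 439.56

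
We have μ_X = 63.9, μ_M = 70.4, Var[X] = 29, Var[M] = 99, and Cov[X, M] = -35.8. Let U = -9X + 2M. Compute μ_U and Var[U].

μ_U = -434.3, Var[U] = 4033.8

μ_U = (-9)·μ_X + 2·μ_M = (-9)·63.9 + 2·70.4 = -434.3.
Var[U] = a²·Var[X] + b²·Var[M] + 2ab·Cov[X, M] with a = -9, b = 2.
= (-9)²·29 + 2²·99 + 2·(-9)·2·(-35.8)
= 2349 + 396 + 1288.8 = 4033.8.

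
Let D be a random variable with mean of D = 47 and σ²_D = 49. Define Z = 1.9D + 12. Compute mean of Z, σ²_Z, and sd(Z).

mean of Z = 101.3, σ²_Z = 176.89, sd(Z) = 13.3

Z = 1.9D + 12 is linear with a = 1.9, b = 12.
mean of Z = a·mean of D + b = 1.9·47 + 12 = 101.3.
σ²_Z = a²·σ²_D = 1.9²·49 = 176.89 (the additive constant 12 does not affect variance).
sd(D) = √49 = 7.
sd(Z) = |a|·sd(D) = |1.9|·7 = 13.3.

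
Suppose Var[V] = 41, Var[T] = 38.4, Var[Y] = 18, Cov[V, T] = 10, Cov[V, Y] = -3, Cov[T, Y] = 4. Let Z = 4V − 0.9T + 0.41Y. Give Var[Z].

Var[Z] = a²·Var[V] + b²·Var[T] + c²·Var[Y] + 2ab·Cov[V, T] + 2ac·Cov[V, Y] + 2bc·Cov[T, Y], with a = 4, b = -0.9, c = 0.41.
= 656 + 31.104 + 3.0258 + (-72) + (-9.84) + (-2.952)
= 605.3378.

Var[Z] = 605.3378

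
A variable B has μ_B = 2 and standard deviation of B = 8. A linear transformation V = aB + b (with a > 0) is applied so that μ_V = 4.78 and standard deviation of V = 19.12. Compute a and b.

standard deviation of V = a·standard deviation of B (a > 0), so a = 19.12/8 = 2.39.
μ_V = a·μ_B + b, so b = 4.78 − 2.39·2 = 0.

a = 2.39, b = 0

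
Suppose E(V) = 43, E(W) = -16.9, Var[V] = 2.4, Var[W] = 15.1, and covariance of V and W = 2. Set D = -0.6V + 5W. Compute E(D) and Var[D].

E(D) = -110.3, Var[D] = 366.364

E(D) = (-0.6)·E(V) + 5·E(W) = (-0.6)·43 + 5·(-16.9) = -110.3.
Var[D] = a²·Var[V] + b²·Var[W] + 2ab·covariance of V and W with a = -0.6, b = 5.
= (-0.6)²·2.4 + 5²·15.1 + 2·(-0.6)·5·2
= 0.864 + 377.5 + (-12) = 366.364.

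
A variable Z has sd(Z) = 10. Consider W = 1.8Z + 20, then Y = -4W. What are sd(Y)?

sd(W) = |1.8|·10 = 18.
sd(Y) = |-4|·18 = 72.

sd(Y) = 72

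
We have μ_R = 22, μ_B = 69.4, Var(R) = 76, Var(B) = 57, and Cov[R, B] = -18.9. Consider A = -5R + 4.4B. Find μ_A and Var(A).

μ_A = 195.36, Var(A) = 3835.12

μ_A = (-5)·μ_R + 4.4·μ_B = (-5)·22 + 4.4·69.4 = 195.36.
Var(A) = a²·Var(R) + b²·Var(B) + 2ab·Cov[R, B] with a = -5, b = 4.4.
= (-5)²·76 + 4.4²·57 + 2·(-5)·4.4·(-18.9)
= 1900 + 1103.52 + 831.6 = 3835.12.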